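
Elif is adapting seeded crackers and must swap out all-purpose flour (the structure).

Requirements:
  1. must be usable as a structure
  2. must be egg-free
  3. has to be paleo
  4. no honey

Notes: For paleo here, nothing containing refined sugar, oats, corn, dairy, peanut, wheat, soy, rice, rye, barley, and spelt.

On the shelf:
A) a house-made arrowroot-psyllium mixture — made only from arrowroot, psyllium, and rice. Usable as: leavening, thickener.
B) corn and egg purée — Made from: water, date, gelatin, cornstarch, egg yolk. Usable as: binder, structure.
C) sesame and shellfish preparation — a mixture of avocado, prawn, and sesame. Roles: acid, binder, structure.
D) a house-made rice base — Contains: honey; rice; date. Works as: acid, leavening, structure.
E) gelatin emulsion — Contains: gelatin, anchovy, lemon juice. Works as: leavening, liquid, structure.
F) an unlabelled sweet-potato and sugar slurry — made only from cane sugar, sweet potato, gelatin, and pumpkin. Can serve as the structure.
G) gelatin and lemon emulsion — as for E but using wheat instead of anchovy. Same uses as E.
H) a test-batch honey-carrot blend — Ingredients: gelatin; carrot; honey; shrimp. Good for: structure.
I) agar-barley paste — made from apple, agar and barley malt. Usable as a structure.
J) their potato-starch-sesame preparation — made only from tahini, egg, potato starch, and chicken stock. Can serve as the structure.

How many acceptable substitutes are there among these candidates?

A: not usable as a structure; has rice, so not paleo — no
B: has cornstarch, so not paleo; has egg yolk, so not egg-free — reject
C: only sesame, prawn, and avocado; none excluded — valid
D: has rice, so not paleo; has honey, so not honey-free — out
E: works as a structure, paleo, no honey — keep
F: has cane sugar, so not paleo — no
G: has wheat, so not paleo — out
H: has honey, so not honey-free — out
I: has barley malt, so not paleo — reject
J: has egg, so not egg-free — reject

2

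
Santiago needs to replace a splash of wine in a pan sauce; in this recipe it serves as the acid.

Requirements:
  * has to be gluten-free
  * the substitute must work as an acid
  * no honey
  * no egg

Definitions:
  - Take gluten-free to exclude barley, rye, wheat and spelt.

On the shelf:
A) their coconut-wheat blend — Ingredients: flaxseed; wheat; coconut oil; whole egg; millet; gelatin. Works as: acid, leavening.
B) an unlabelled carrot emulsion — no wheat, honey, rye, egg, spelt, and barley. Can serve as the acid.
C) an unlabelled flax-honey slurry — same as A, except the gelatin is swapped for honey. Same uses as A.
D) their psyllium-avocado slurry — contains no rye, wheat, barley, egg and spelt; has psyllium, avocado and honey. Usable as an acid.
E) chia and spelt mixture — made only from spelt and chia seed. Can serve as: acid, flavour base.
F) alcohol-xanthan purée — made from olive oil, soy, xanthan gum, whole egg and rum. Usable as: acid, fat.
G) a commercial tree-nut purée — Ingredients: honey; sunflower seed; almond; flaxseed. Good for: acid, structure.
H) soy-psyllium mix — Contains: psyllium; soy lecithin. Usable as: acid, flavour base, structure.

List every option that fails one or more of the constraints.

A: has wheat, so not gluten-free; has whole egg, so not egg-free — no
B: gluten-free, no egg — OK
C: has wheat, so not gluten-free; has whole egg, so not egg-free (and 1 more) — out
D: has honey, so not honey-free — no
E: has spelt, so not gluten-free — no
F: has whole egg, so not egg-free — out
G: has honey, so not honey-free — reject
H: all constraints satisfied — valid

A, C, D, E, F, G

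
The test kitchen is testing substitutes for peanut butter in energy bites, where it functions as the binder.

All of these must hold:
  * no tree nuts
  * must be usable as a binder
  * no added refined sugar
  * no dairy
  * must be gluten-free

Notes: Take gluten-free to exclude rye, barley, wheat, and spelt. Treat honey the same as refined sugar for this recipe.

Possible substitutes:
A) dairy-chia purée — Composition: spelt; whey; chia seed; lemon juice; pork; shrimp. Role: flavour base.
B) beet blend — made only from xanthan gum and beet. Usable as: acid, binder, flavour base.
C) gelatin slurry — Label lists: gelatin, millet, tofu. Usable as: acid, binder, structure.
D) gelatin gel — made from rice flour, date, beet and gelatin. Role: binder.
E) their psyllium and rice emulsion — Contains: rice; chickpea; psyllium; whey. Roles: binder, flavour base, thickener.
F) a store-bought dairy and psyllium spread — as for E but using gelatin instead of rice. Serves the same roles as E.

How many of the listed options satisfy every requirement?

3

A: not usable as a binder; has spelt, so not gluten-free (and 1 more) — reject
B: only xanthan gum and beet; none excluded — keep
C: only gelatin, tofu, and millet; none excluded — OK
D: gelatin and rice flour etc. — none of it excluded — valid
E: has whey, so not dairy-free — reject
F: has whey, so not dairy-free — no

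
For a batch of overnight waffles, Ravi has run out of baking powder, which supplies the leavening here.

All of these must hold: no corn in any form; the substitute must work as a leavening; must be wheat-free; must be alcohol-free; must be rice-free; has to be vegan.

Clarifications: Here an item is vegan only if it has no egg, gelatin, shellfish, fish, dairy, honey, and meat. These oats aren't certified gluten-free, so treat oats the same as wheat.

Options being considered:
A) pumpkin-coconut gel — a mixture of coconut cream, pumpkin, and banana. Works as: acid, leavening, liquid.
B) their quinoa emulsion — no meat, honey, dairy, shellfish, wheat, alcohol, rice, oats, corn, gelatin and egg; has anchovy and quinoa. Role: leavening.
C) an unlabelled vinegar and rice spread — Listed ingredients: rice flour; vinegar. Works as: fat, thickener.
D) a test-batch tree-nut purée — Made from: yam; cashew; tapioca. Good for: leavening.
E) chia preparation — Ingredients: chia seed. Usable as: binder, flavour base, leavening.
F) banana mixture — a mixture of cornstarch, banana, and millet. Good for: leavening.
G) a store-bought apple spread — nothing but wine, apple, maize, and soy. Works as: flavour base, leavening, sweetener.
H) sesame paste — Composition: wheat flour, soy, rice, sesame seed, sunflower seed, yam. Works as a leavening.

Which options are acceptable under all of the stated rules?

A, D, E

A: wheat-free, no corn — valid
B: has anchovy, so not vegan — no
C: not usable as a leavening; has rice flour, so not rice-free — no
D: only cashew, yam, and tapioca; none excluded — keep
E: all constraints satisfied — keep
F: has cornstarch, so not corn-free — no
G: has maize, so not corn-free; has wine, so not alcohol-free — no
H: has rice, so not rice-free; has wheat flour, so not wheat-free — out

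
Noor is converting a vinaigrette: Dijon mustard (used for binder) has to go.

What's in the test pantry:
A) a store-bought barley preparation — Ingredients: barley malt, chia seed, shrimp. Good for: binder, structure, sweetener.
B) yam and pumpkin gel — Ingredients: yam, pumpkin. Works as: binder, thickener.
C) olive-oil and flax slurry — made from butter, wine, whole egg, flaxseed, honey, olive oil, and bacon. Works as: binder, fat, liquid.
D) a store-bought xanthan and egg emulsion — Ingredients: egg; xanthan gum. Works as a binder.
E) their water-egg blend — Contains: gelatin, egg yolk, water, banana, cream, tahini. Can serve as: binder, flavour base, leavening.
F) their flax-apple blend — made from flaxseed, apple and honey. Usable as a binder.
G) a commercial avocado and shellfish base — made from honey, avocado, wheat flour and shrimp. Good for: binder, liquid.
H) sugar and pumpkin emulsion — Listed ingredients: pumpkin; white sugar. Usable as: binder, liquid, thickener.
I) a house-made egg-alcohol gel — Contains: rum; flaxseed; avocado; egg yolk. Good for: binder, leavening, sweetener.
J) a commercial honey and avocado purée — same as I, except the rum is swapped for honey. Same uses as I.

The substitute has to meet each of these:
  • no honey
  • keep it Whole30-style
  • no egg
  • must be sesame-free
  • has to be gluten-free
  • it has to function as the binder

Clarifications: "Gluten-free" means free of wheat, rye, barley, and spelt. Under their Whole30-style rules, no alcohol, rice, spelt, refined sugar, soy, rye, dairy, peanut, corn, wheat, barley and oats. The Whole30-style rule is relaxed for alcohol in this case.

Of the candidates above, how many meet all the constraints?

1

A: has barley malt, so not gluten-free; has barley malt, so not Whole30-style — no
B: every rule checks out — keep
C: has butter, so not Whole30-style; has whole egg, so not egg-free (and 1 more) — out
D: has egg, so not egg-free — out
E: has cream, so not Whole30-style; has egg yolk, so not egg-free (and 1 more) — reject
F: has honey, so not honey-free — reject
G: has wheat flour, so not gluten-free; has wheat flour, so not Whole30-style (and 1 more) — no
H: has white sugar, so not Whole30-style — reject
I: has egg yolk, so not egg-free — out
J: has egg yolk, so not egg-free; has honey, so not honey-free — no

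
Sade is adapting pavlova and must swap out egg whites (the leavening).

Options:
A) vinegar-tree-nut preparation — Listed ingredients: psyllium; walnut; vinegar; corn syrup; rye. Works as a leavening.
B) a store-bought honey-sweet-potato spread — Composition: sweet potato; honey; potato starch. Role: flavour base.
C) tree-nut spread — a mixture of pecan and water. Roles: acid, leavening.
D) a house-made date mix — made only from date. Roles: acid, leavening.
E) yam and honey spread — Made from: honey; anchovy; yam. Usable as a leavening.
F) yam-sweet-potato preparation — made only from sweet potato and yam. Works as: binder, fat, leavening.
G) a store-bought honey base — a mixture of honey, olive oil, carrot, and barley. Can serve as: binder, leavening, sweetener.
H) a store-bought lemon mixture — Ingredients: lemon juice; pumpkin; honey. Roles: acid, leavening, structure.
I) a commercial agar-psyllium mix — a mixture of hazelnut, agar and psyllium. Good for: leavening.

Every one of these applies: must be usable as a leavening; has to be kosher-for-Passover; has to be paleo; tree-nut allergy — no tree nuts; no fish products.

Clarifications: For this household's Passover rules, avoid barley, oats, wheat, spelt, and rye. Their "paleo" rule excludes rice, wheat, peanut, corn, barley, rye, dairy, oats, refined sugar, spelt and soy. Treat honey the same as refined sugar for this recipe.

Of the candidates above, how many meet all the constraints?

A: has rye, so not kosher-for-Passover; has corn syrup, so not paleo (and 1 more) — out
B: not usable as a leavening; has honey, so not paleo — out
C: has pecan, so not tree-nut-free — out
D: no tree nuts, no fish — keep
E: has honey, so not paleo; has anchovy, so not fish-free — reject
F: no tree nuts, no fish — valid
G: has barley, so not kosher-for-Passover; has barley, so not paleo — no
H: has honey, so not paleo — reject
I: has hazelnut, so not tree-nut-free — no

2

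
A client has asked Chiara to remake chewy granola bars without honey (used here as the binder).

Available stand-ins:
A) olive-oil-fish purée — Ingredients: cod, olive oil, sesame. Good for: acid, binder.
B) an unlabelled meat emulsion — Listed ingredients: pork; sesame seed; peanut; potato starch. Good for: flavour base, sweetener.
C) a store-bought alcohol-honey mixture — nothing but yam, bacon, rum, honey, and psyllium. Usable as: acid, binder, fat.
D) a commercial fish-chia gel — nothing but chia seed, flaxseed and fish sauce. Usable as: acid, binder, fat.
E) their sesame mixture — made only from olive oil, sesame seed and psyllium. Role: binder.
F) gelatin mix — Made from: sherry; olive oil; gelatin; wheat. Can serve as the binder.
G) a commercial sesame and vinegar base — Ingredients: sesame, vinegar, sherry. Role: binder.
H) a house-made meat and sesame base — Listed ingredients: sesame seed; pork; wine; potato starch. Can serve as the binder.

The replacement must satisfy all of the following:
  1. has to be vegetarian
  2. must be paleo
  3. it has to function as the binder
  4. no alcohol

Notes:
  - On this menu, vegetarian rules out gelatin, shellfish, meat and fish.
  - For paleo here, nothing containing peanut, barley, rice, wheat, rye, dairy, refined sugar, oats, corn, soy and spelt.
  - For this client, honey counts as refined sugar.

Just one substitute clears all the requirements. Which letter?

A: has cod, so not vegetarian — reject
B: not usable as a binder; has pork, so not vegetarian (and 1 more) — out
C: has bacon, so not vegetarian; has honey, so not paleo (and 1 more) — out
D: has fish sauce, so not vegetarian — no
E: only sesame seed, psyllium, and olive oil; none excluded — valid
F: has gelatin, so not vegetarian; has wheat, so not paleo (and 1 more) — reject
G: has sherry, so not alcohol-free — no
H: has pork, so not vegetarian; has wine, so not alcohol-free — reject

E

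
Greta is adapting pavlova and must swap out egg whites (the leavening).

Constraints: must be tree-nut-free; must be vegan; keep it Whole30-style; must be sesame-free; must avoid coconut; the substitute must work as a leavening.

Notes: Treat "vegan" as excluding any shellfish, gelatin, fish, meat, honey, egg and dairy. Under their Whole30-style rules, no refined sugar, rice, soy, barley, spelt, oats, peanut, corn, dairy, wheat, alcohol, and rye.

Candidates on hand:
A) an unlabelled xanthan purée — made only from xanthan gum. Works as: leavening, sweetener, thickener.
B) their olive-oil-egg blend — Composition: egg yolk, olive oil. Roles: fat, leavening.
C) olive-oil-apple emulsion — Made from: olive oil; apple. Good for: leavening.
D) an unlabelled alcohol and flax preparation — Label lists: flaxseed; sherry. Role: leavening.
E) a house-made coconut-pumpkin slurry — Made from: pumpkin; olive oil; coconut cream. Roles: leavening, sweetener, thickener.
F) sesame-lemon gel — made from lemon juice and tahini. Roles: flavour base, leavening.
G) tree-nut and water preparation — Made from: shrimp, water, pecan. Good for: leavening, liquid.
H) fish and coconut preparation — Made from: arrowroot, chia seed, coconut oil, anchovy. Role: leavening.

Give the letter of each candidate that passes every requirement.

A, C

A: nothing on the exclusion list — valid
B: has egg yolk, so not vegan — no
C: nothing on the exclusion list — valid
D: has sherry, so not Whole30-style — no
E: has coconut cream, so not coconut-free — reject
F: has tahini, so not sesame-free — out
G: has shrimp, so not vegan; has pecan, so not tree-nut-free — out
H: has anchovy, so not vegan; has coconut oil, so not coconut-free — out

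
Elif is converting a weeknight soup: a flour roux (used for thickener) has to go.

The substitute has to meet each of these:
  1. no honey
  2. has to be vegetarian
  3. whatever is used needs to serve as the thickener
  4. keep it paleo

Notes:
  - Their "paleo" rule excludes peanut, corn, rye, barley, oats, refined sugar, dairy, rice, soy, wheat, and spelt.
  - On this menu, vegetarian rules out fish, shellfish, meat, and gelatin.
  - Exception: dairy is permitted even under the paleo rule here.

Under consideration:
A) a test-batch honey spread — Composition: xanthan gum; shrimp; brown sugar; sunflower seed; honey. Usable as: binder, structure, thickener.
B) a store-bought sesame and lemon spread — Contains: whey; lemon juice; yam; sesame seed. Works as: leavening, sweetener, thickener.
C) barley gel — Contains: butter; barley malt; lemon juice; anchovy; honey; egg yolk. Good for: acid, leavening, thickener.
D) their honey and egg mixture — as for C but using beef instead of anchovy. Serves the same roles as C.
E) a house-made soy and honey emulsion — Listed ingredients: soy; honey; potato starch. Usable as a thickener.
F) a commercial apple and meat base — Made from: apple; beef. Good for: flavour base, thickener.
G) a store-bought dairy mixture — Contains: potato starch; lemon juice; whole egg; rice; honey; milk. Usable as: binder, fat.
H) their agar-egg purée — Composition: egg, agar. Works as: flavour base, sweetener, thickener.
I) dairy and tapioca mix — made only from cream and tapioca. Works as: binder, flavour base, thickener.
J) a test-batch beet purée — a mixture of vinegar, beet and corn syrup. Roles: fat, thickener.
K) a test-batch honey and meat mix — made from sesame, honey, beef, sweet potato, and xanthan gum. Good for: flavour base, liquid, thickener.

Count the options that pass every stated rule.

A: has brown sugar, so not paleo; has shrimp, so not vegetarian (and 1 more) — out
B: dairy is permitted under the paleo carve-out; nothing else excluded — keep
C: has barley malt, so not paleo; has anchovy, so not vegetarian (and 1 more) — no
D: has barley malt, so not paleo; has beef, so not vegetarian (and 1 more) — reject
E: has soy, so not paleo; has honey, so not honey-free — no
F: has beef, so not vegetarian — no
G: not usable as a thickener; has rice, so not paleo (and 1 more) — out
H: every rule checks out — keep
I: dairy is permitted under the paleo carve-out; nothing else excluded — OK
J: has corn syrup, so not paleo — no
K: has beef, so not vegetarian; has honey, so not honey-free — no

3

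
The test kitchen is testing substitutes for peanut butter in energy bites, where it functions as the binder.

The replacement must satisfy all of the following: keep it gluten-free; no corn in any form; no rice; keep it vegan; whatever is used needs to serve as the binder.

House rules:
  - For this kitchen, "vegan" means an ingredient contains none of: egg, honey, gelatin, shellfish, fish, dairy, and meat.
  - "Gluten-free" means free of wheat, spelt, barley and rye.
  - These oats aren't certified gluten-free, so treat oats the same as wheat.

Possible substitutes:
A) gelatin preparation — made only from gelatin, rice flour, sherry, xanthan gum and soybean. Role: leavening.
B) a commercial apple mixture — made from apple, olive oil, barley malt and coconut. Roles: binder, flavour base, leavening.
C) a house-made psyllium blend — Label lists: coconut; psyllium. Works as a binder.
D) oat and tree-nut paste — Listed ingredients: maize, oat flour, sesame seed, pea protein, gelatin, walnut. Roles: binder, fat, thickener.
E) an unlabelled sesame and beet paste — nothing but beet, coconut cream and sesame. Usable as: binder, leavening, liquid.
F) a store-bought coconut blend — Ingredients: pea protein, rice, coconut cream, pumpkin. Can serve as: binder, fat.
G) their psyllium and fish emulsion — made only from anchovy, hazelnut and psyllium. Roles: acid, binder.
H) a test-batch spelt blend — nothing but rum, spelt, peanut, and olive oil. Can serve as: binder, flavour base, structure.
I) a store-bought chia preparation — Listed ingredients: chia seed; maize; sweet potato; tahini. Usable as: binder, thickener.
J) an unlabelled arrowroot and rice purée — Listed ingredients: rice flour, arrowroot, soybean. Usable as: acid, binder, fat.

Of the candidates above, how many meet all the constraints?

2

A: not usable as a binder; has gelatin, so not vegan (and 1 more) — out
B: has barley malt, so not gluten-free — no
C: only coconut and psyllium; none excluded — valid
D: has gelatin, so not vegan; has oat flour, so not gluten-free (and 1 more) — out
E: no corn, vegan — valid
F: has rice, so not rice-free — reject
G: has anchovy, so not vegan — reject
H: has spelt, so not gluten-free — reject
I: has maize, so not corn-free — out
J: has rice flour, so not rice-free — no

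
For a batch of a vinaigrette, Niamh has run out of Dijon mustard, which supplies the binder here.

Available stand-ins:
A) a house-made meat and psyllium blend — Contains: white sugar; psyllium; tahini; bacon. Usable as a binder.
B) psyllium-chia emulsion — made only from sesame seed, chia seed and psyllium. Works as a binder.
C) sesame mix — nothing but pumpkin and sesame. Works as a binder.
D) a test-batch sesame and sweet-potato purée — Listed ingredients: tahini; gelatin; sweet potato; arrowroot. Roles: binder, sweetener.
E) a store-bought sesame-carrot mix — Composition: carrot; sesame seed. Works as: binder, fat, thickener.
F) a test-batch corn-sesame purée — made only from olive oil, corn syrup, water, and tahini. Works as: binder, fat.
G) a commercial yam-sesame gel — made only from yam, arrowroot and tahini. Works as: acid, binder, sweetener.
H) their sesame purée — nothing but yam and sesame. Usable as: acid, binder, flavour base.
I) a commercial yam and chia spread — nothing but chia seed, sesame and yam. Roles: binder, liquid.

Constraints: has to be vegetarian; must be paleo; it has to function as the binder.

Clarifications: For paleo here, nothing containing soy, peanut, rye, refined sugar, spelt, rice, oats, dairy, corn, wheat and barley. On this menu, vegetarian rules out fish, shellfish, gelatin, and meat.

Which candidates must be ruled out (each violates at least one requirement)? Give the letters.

A, D, F

A: has white sugar, so not paleo; has bacon, so not vegetarian — no
B: nothing on the exclusion list — keep
C: only sesame and pumpkin; none excluded — OK
D: has gelatin, so not vegetarian — no
E: only sesame seed and carrot; none excluded — valid
F: has corn syrup, so not paleo — reject
G: nothing on the exclusion list — keep
H: all constraints satisfied — keep
I: all constraints satisfied — valid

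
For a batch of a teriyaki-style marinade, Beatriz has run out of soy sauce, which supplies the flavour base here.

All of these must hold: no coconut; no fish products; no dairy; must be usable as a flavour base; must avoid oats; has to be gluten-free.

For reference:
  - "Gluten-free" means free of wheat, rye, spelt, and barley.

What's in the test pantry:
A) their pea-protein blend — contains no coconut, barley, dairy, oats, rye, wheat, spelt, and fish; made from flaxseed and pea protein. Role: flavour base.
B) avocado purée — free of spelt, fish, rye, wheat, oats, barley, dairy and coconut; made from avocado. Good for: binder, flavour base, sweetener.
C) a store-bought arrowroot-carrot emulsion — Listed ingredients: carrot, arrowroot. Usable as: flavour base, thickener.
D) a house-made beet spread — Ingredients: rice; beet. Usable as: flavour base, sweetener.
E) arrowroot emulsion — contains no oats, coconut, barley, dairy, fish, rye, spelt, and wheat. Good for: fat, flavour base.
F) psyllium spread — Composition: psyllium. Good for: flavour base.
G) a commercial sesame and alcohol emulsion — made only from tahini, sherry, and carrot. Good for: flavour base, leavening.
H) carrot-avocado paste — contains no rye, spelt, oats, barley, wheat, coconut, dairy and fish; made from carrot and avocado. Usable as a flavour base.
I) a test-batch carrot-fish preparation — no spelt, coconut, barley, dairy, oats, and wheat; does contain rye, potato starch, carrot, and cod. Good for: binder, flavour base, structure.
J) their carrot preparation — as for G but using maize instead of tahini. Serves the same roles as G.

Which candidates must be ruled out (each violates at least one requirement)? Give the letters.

I

A: works as a flavour base, no coconut, gluten-free — keep
B: no oats, no dairy — valid
C: only arrowroot and carrot; none excluded — OK
D: all constraints satisfied — valid
E: works as a flavour base, no dairy, no coconut — keep
F: all constraints satisfied — valid
G: only sherry, tahini, and carrot; none excluded — valid
H: all constraints satisfied — keep
I: has rye, so not gluten-free; has cod, so not fish-free — reject
J: works as a flavour base, no coconut, gluten-free — valid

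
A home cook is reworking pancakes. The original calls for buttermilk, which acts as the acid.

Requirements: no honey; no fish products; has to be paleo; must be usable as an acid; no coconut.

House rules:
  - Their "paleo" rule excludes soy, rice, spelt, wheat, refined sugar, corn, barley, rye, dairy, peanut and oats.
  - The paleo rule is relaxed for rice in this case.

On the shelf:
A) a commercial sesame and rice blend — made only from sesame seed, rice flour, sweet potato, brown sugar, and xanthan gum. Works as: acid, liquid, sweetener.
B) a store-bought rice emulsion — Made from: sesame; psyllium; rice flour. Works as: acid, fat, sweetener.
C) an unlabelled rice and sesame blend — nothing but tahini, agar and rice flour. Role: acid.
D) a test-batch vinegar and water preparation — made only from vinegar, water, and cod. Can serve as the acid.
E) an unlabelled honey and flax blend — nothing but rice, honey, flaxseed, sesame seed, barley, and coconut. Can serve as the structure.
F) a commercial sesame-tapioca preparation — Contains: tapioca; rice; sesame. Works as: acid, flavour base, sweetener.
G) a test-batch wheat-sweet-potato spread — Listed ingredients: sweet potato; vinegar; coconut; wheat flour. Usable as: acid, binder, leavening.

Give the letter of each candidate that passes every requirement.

B, C, F

A: has brown sugar, so not paleo — no
B: rice is permitted under the paleo carve-out; nothing else excluded — keep
C: rice is permitted under the paleo carve-out; nothing else excluded — keep
D: has cod, so not fish-free — out
E: not usable as an acid; has barley, so not paleo (and 2 more) — reject
F: rice is permitted under the paleo carve-out; nothing else excluded — OK
G: has wheat flour, so not paleo; has coconut, so not coconut-free — reject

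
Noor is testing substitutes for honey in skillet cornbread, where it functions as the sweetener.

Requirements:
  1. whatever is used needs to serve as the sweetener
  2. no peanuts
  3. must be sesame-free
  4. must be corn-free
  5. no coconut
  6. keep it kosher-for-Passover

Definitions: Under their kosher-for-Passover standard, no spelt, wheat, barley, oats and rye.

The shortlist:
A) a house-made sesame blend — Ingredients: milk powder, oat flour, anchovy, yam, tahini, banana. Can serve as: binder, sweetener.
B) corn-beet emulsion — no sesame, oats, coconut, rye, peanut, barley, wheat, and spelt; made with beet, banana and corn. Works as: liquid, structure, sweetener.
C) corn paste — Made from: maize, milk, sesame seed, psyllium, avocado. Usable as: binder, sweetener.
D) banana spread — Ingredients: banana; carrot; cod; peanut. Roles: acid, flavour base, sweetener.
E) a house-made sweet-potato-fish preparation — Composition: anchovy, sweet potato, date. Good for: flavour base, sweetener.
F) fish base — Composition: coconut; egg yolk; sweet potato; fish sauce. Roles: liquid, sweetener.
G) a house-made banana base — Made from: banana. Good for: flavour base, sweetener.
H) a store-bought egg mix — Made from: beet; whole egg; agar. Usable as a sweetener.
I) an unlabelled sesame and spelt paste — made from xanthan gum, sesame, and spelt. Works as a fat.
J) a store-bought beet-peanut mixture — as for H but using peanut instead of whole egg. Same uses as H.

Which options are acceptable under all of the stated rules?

E, G, H

A: has oat flour, so not kosher-for-Passover; has tahini, so not sesame-free — reject
B: has corn, so not corn-free — reject
C: has maize, so not corn-free; has sesame seed, so not sesame-free — no
D: has peanut, so not peanut-free — out
E: every rule checks out — valid
F: has coconut, so not coconut-free — reject
G: only banana; none excluded — OK
H: only whole egg, agar, and beet; none excluded — OK
I: not usable as a sweetener; has spelt, so not kosher-for-Passover (and 1 more) — no
J: has peanut, so not peanut-free — reject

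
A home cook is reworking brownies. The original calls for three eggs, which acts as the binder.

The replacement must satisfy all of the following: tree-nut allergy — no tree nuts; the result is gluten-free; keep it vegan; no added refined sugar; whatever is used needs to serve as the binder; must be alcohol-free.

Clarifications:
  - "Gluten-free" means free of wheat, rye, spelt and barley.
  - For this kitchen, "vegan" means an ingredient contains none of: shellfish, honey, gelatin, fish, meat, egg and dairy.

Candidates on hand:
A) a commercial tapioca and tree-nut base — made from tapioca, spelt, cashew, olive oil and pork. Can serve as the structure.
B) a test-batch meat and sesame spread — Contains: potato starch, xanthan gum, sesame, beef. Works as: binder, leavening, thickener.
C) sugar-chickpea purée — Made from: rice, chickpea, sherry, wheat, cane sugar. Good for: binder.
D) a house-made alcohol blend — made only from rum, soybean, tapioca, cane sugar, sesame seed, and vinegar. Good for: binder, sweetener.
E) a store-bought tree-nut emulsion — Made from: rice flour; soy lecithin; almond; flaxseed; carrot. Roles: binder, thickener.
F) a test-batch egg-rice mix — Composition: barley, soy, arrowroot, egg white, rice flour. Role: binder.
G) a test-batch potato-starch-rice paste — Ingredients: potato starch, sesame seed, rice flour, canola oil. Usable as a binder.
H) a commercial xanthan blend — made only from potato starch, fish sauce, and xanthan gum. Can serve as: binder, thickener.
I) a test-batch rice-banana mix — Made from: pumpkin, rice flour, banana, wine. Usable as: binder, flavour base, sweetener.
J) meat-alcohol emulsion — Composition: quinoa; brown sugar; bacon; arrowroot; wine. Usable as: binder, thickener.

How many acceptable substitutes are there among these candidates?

1

A: not usable as a binder; has spelt, so not gluten-free (and 2 more) — out
B: has beef, so not vegan — out
C: has wheat, so not gluten-free; has sherry, so not alcohol-free (and 1 more) — reject
D: has rum, so not alcohol-free; has cane sugar, so not no-added-sugar — reject
E: has almond, so not tree-nut-free — reject
F: has barley, so not gluten-free; has egg white, so not vegan — no
G: every rule checks out — OK
H: has fish sauce, so not vegan — no
I: has wine, so not alcohol-free — reject
J: has bacon, so not vegan; has wine, so not alcohol-free (and 1 more) — out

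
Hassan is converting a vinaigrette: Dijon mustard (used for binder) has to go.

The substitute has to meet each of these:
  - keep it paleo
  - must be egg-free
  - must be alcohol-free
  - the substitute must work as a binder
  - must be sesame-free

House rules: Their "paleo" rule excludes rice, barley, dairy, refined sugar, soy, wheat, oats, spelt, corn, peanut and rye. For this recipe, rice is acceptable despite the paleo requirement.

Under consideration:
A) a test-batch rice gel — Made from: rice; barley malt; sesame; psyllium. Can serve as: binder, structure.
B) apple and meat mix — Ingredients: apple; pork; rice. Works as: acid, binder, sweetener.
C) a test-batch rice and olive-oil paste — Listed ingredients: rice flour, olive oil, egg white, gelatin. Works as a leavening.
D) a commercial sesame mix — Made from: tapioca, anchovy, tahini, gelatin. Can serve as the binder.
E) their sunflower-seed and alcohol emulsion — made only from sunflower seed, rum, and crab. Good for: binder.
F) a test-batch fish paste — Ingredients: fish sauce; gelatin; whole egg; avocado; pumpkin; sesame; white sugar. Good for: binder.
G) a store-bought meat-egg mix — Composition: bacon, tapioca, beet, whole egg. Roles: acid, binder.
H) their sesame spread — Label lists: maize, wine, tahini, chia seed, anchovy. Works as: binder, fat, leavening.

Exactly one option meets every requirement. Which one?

B

A: has barley malt, so not paleo; has sesame, so not sesame-free — no
B: rice is permitted under the paleo carve-out; nothing else excluded — valid
C: not usable as a binder; has egg white, so not egg-free — out
D: has tahini, so not sesame-free — no
E: has rum, so not alcohol-free — no
F: has white sugar, so not paleo; has whole egg, so not egg-free (and 1 more) — out
G: has whole egg, so not egg-free — reject
H: has maize, so not paleo; has tahini, so not sesame-free (and 1 more) — out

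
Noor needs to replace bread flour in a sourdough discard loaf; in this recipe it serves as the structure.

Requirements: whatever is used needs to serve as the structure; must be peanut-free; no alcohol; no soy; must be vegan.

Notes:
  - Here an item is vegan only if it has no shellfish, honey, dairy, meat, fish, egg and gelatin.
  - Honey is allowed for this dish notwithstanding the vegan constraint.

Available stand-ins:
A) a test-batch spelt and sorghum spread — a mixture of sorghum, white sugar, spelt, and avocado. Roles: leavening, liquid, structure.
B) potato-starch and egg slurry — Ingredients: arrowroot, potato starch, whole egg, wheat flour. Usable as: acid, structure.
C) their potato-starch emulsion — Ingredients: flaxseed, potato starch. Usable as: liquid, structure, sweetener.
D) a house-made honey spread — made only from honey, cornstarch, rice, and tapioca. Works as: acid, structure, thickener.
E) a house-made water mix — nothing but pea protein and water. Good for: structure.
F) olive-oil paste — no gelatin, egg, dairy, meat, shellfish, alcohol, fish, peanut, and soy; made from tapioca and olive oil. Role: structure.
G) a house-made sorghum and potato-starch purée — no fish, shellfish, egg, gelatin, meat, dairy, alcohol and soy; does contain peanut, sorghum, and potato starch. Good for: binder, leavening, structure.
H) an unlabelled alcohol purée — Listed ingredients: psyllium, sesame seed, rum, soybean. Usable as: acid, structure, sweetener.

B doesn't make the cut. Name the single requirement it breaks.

usable as a structure: satisfied
vegan: has whole egg — fails
peanut-free: satisfied
alcohol-free: satisfied
soy-free: satisfied

vegan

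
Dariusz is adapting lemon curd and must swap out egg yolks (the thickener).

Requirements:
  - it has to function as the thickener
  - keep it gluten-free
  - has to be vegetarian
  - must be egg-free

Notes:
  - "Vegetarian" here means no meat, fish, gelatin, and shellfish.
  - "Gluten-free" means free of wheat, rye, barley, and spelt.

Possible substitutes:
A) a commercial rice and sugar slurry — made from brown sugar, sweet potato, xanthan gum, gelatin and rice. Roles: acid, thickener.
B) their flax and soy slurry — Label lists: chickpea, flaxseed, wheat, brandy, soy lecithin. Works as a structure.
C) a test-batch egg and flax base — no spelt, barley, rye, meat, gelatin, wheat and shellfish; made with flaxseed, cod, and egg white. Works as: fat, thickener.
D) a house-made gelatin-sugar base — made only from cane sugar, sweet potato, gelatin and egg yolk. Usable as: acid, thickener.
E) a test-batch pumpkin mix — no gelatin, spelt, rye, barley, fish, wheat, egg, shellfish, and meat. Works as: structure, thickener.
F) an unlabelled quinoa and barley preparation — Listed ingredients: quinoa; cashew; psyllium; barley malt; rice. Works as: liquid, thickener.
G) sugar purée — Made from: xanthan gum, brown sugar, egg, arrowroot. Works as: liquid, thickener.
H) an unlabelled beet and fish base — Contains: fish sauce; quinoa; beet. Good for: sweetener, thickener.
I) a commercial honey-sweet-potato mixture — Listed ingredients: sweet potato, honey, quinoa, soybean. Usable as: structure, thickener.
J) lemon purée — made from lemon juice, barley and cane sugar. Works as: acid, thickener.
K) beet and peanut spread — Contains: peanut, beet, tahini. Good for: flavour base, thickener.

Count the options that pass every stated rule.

A: has gelatin, so not vegetarian — out
B: not usable as a thickener; has wheat, so not gluten-free — reject
C: has cod, so not vegetarian; has egg white, so not egg-free — no
D: has gelatin, so not vegetarian; has egg yolk, so not egg-free — reject
E: vegetarian, no egg — keep
F: has barley malt, so not gluten-free — no
G: has egg, so not egg-free — no
H: has fish sauce, so not vegetarian — no
I: vegetarian, gluten-free — keep
J: has barley, so not gluten-free — no
K: all constraints satisfied — keep

3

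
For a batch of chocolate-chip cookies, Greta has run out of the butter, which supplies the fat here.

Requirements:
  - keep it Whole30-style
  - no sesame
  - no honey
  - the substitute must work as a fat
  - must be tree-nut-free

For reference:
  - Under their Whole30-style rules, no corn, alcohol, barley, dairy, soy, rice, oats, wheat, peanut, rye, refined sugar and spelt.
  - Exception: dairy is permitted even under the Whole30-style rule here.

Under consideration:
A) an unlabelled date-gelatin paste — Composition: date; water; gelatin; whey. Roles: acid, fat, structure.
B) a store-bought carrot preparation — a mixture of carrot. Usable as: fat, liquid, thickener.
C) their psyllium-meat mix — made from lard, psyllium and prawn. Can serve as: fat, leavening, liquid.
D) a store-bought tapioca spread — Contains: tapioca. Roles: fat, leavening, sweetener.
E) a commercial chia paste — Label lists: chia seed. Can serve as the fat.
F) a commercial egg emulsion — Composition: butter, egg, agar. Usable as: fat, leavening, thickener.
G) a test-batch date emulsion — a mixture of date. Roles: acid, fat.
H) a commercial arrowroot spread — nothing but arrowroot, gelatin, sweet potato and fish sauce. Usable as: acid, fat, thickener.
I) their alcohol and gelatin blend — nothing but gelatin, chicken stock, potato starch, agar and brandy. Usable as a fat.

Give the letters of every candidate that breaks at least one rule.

A: dairy is permitted under the Whole30-style carve-out; nothing else excluded — keep
B: works as a fat, no tree nuts, no honey — OK
C: works as a fat, no sesame, no tree nuts — keep
D: every rule checks out — valid
E: only chia seed; none excluded — OK
F: dairy is permitted under the Whole30-style carve-out; nothing else excluded — keep
G: only date; none excluded — keep
H: all constraints satisfied — keep
I: has brandy, so not Whole30-style — reject

I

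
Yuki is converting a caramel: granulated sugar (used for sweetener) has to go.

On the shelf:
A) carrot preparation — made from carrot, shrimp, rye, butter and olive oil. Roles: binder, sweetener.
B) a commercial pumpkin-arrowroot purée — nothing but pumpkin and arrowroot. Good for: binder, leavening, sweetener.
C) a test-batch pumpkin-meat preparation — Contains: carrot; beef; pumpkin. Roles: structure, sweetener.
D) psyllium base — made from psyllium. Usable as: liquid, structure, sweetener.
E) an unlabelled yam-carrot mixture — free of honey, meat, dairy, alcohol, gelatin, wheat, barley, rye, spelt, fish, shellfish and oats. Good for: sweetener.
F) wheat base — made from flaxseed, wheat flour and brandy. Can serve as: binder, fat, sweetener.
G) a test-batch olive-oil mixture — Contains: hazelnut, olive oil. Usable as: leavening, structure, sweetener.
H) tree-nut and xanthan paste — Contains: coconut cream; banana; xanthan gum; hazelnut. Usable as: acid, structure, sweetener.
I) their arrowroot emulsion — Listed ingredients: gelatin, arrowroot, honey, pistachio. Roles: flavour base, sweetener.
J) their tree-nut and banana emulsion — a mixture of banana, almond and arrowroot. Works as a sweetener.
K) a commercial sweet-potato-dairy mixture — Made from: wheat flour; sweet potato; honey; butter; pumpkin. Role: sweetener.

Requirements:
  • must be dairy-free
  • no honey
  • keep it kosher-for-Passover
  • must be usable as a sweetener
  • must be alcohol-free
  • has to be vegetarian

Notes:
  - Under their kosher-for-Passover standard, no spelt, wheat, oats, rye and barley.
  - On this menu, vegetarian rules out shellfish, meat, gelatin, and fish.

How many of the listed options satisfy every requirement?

6

A: has rye, so not kosher-for-Passover; has shrimp, so not vegetarian (and 1 more) — no
B: nothing on the exclusion list — keep
C: has beef, so not vegetarian — reject
D: nothing on the exclusion list — OK
E: no alcohol, no honey — keep
F: has wheat flour, so not kosher-for-Passover; has brandy, so not alcohol-free — reject
G: only hazelnut and olive oil; none excluded — OK
H: works as a sweetener, kosher-for-Passover, no alcohol — keep
I: has gelatin, so not vegetarian; has honey, so not honey-free — no
J: every rule checks out — valid
K: has wheat flour, so not kosher-for-Passover; has honey, so not honey-free (and 1 more) — no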